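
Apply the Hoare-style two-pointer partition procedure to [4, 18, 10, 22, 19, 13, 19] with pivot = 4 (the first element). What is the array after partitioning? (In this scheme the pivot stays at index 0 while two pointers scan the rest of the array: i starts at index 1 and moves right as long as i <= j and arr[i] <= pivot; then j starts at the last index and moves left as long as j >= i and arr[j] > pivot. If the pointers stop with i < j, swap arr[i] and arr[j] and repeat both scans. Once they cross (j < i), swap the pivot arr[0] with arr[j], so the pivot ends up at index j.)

Hoare-style two-pointer partition with pivot = 4:

Initial array: [4, 18, 10, 22, 19, 13, 19]

Pointers start at i = 1, j = 6.
i ends at 1, j ends at 0: the pointers have crossed (j < i), so scanning stops.

j = 0, so swapping arr[0] with arr[j] leaves the pivot at position 0: [4, 18, 10, 22, 19, 13, 19]
Pivot position: 0

After partitioning with pivot 4, the array becomes [4, 18, 10, 22, 19, 13, 19]. The pivot is placed at index 0. All elements to the left of the pivot are <= 4, and all elements to the right are > 4.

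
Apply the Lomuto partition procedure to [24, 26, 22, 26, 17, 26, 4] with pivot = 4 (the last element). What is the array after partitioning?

Lomuto partition with pivot = 4:

Initial array: [24, 26, 22, 26, 17, 26, 4]

arr[0]=24 > 4: no swap
arr[1]=26 > 4: no swap
arr[2]=22 > 4: no swap
arr[3]=26 > 4: no swap
arr[4]=17 > 4: no swap
arr[5]=26 > 4: no swap

Place pivot at position 0: [4, 26, 22, 26, 17, 26, 24]
Pivot position: 0

After partitioning with pivot 4, the array becomes [4, 26, 22, 26, 17, 26, 24]. The pivot is placed at index 0. All elements to the left of the pivot are <= 4, and all elements to the right are > 4.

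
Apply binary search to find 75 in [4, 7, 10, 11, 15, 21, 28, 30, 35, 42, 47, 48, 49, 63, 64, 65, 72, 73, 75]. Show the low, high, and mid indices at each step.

Binary search for 75 in [4, 7, 10, 11, 15, 21, 28, 30, 35, 42, 47, 48, 49, 63, 64, 65, 72, 73, 75]:

lo=0, hi=18, mid=9, arr[mid]=42 -> 42 < 75, search right half
lo=10, hi=18, mid=14, arr[mid]=64 -> 64 < 75, search right half
lo=15, hi=18, mid=16, arr[mid]=72 -> 72 < 75, search right half
lo=17, hi=18, mid=17, arr[mid]=73 -> 73 < 75, search right half
lo=18, hi=18, mid=18, arr[mid]=75 -> Found target at index 18!

Binary search finds 75 at index 18 after 5 comparisons. The search repeatedly halves the search space by comparing with the middle element.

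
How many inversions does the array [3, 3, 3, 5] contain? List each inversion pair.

Finding inversions in [3, 3, 3, 5]:


Total inversions: 0

The array has 0 inversions. It is already sorted.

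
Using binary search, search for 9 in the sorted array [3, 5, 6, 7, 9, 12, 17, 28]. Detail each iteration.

Binary search for 9 in [3, 5, 6, 7, 9, 12, 17, 28]:

lo=0, hi=7, mid=3, arr[mid]=7 -> 7 < 9, search right half
lo=4, hi=7, mid=5, arr[mid]=12 -> 12 > 9, search left half
lo=4, hi=4, mid=4, arr[mid]=9 -> Found target at index 4!

Binary search finds 9 at index 4 after 3 comparisons. The search repeatedly halves the search space by comparing with the middle element.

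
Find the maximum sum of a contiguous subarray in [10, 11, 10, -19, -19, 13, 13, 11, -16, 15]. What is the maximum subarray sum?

Using Kadane's algorithm on [10, 11, 10, -19, -19, 13, 13, 11, -16, 15]:

Scanning through the array:
Position 1 (value 11): max_ending_here = 21, max_so_far = 21
Position 2 (value 10): max_ending_here = 31, max_so_far = 31
Position 3 (value -19): max_ending_here = 12, max_so_far = 31
Position 4 (value -19): max_ending_here = -7, max_so_far = 31
Position 5 (value 13): max_ending_here = 13, max_so_far = 31
Position 6 (value 13): max_ending_here = 26, max_so_far = 31
Position 7 (value 11): max_ending_here = 37, max_so_far = 37
Position 8 (value -16): max_ending_here = 21, max_so_far = 37
Position 9 (value 15): max_ending_here = 36, max_so_far = 37

Maximum subarray: [13, 13, 11]
Maximum sum: 37

The maximum subarray is [13, 13, 11] with sum 37. This subarray runs from index 5 to index 7.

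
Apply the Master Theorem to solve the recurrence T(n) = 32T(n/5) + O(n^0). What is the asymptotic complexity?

Master Theorem for T(n) = 32T(n/5) + O(n^0):

a = 32, b = 5, c = 0
log_b(a) = log_5(32) = 2.1534

Case 1: c = 0 < log_5(32) = 2.1534
T(n) = O(n^(log_5 32))

For T(n) = 32T(n/5) + O(n^0): log_5(32) = 2.1534. This is Case 1 of the Master Theorem (c < log_b(a), work dominated by leaves), giving O(n^(log_5 32)).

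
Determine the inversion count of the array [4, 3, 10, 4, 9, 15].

Finding inversions in [4, 3, 10, 4, 9, 15]:

(0, 1): arr[0]=4 > arr[1]=3
(2, 3): arr[2]=10 > arr[3]=4
(2, 4): arr[2]=10 > arr[4]=9

Total inversions: 3

The array has 3 inversion(s): (0,1), (2,3), (2,4). Each pair (i,j) satisfies i < j and arr[i] > arr[j].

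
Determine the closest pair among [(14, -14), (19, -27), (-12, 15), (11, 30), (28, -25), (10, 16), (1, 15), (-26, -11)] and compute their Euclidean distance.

Computing all pairwise distances among 8 points:

d((14, -14), (19, -27)) = 13.9284
d((14, -14), (-12, 15)) = 38.9487
d((14, -14), (11, 30)) = 44.1022
d((14, -14), (28, -25)) = 17.8045
d((14, -14), (10, 16)) = 30.2655
d((14, -14), (1, 15)) = 31.7805
d((14, -14), (-26, -11)) = 40.1123
d((19, -27), (-12, 15)) = 52.2015
d((19, -27), (11, 30)) = 57.5587
d((19, -27), (28, -25)) = 9.2195
d((19, -27), (10, 16)) = 43.9318
d((19, -27), (1, 15)) = 45.6946
d((19, -27), (-26, -11)) = 47.7598
d((-12, 15), (11, 30)) = 27.4591
d((-12, 15), (28, -25)) = 56.5685
d((-12, 15), (10, 16)) = 22.0227
d((-12, 15), (1, 15)) = 13.0
d((-12, 15), (-26, -11)) = 29.5296
d((11, 30), (28, -25)) = 57.5674
d((11, 30), (10, 16)) = 14.0357
d((11, 30), (1, 15)) = 18.0278
d((11, 30), (-26, -11)) = 55.2268
d((28, -25), (10, 16)) = 44.7772
d((28, -25), (1, 15)) = 48.2597
d((28, -25), (-26, -11)) = 55.7853
d((10, 16), (1, 15)) = 9.0554 <-- minimum
d((10, 16), (-26, -11)) = 45.0
d((1, 15), (-26, -11)) = 37.4833

Closest pair: (10, 16) and (1, 15) with distance 9.0554

The closest pair is (10, 16) and (1, 15) with Euclidean distance 9.0554. For 8 points, brute-force pairwise comparison is shown above. For large n, the divide-and-conquer algorithm (sort by x, recurse on halves, check the dividing strip) achieves O(n log n).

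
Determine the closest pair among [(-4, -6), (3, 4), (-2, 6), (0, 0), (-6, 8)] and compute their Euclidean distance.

Computing all pairwise distances among 5 points:

d((-4, -6), (3, 4)) = 12.2066
d((-4, -6), (-2, 6)) = 12.1655
d((-4, -6), (0, 0)) = 7.2111
d((-4, -6), (-6, 8)) = 14.1421
d((3, 4), (-2, 6)) = 5.3852
d((3, 4), (0, 0)) = 5.0
d((3, 4), (-6, 8)) = 9.8489
d((-2, 6), (0, 0)) = 6.3246
d((-2, 6), (-6, 8)) = 4.4721 <-- minimum
d((0, 0), (-6, 8)) = 10.0

Closest pair: (-2, 6) and (-6, 8) with distance 4.4721

The closest pair is (-2, 6) and (-6, 8) with Euclidean distance 4.4721. For 5 points, brute-force pairwise comparison is shown above. For large n, the divide-and-conquer algorithm (sort by x, recurse on halves, check the dividing strip) achieves O(n log n).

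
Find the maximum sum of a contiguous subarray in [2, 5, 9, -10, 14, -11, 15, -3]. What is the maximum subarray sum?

Using Kadane's algorithm on [2, 5, 9, -10, 14, -11, 15, -3]:

Scanning through the array:
Position 1 (value 5): max_ending_here = 7, max_so_far = 7
Position 2 (value 9): max_ending_here = 16, max_so_far = 16
Position 3 (value -10): max_ending_here = 6, max_so_far = 16
Position 4 (value 14): max_ending_here = 20, max_so_far = 20
Position 5 (value -11): max_ending_here = 9, max_so_far = 20
Position 6 (value 15): max_ending_here = 24, max_so_far = 24
Position 7 (value -3): max_ending_here = 21, max_so_far = 24

Maximum subarray: [2, 5, 9, -10, 14, -11, 15]
Maximum sum: 24

The maximum subarray is [2, 5, 9, -10, 14, -11, 15] with sum 24. This subarray runs from index 0 to index 6.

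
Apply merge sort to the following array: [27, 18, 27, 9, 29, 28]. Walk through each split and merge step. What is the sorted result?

Merge sort trace:

Split: [27, 18, 27, 9, 29, 28] -> [27, 18, 27] and [9, 29, 28]
  Split: [27, 18, 27] -> [27] and [18, 27]
    Split: [18, 27] -> [18] and [27]
    Merge: [18] + [27] -> [18, 27]
  Merge: [27] + [18, 27] -> [18, 27, 27]
  Split: [9, 29, 28] -> [9] and [29, 28]
    Split: [29, 28] -> [29] and [28]
    Merge: [29] + [28] -> [28, 29]
  Merge: [9] + [28, 29] -> [9, 28, 29]
Merge: [18, 27, 27] + [9, 28, 29] -> [9, 18, 27, 27, 28, 29]

Final sorted array: [9, 18, 27, 27, 28, 29]

The merge sort proceeds by recursively splitting the array and merging sorted halves.
After all merges, the sorted array is [9, 18, 27, 27, 28, 29].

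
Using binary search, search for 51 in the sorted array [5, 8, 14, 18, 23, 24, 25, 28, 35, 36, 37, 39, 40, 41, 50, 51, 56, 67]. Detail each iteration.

Binary search for 51 in [5, 8, 14, 18, 23, 24, 25, 28, 35, 36, 37, 39, 40, 41, 50, 51, 56, 67]:

lo=0, hi=17, mid=8, arr[mid]=35 -> 35 < 51, search right half
lo=9, hi=17, mid=13, arr[mid]=41 -> 41 < 51, search right half
lo=14, hi=17, mid=15, arr[mid]=51 -> Found target at index 15!

Binary search finds 51 at index 15 after 3 comparisons. The search repeatedly halves the search space by comparing with the middle element.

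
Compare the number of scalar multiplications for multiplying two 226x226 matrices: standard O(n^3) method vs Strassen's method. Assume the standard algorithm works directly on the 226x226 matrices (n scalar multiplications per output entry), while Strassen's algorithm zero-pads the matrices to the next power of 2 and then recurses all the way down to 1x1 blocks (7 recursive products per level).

Matrix multiplication for 226x226 matrices:

Strassen's algorithm requires power-of-2 dimensions. Pad 226x226 to 256x256 (next power of 2).

Standard algorithm: 226^3 = 11543176 multiplications
Strassen's algorithm: 7^(log2(256)) = 7^8 = 5764801 multiplications
Savings: 11543176 - 5764801 = 5778375 multiplications

Standard: 11543176 multiplications (226^3). Strassen: 5764801 multiplications (7^8, after padding to 256x256). Strassen reduces 8 recursive multiplications to 7 at each level.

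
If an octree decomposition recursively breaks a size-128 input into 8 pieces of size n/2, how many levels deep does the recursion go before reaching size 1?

For divide and conquer with division factor 2:

Problem sizes at each level:
Level 0: 128
Level 1: 64
Level 2: 32
Level 3: 16
Level 4: 8
Level 5: 4
Level 6: 2
Level 7: 1

The root is level 0 and the size-1 base case is level 7 (the tree spans levels 0 through 7, i.e. 8 levels counting the root), so the depth is the number of divisions: log_2(128) = 7

The recursion tree depth is log_2(128) = 7. At each level, the problem size is divided by 2, so it takes 7 divisions to reduce to a base case of size 1. The algorithm makes 8 recursive calls at each level.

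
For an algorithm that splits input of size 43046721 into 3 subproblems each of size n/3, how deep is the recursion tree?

For divide and conquer with division factor 3:

Problem sizes at each level:
Level 0: 43046721
Level 1: 14348907
Level 2: 4782969
Level 3: 1594323
Level 4: 531441
Level 5: 177147
Level 6: 59049
Level 7: 19683
Level 8: 6561
Level 9: 2187
Level 10: 729
Level 11: 243
Level 12: 81
Level 13: 27
Level 14: 9
Level 15: 3
Level 16: 1

The root is level 0 and the size-1 base case is level 16 (the tree spans levels 0 through 16, i.e. 17 levels counting the root), so the depth is the number of divisions: log_3(43046721) = 16

The recursion tree depth is log_3(43046721) = 16. At each level, the problem size is divided by 3, so it takes 16 divisions to reduce to a base case of size 1. The algorithm makes 3 recursive calls at each level.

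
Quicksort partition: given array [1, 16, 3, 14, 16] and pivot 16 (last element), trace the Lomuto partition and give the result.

Lomuto partition with pivot = 16:

Initial array: [1, 16, 3, 14, 16]

arr[0]=1 <= 16: swap with position 0, array becomes [1, 16, 3, 14, 16]
arr[1]=16 <= 16: swap with position 1, array becomes [1, 16, 3, 14, 16]
arr[2]=3 <= 16: swap with position 2, array becomes [1, 16, 3, 14, 16]
arr[3]=14 <= 16: swap with position 3, array becomes [1, 16, 3, 14, 16]

Place pivot at position 4: [1, 16, 3, 14, 16]
Pivot position: 4

After partitioning with pivot 16, the array becomes [1, 16, 3, 14, 16]. The pivot is placed at index 4. All elements to the left of the pivot are <= 16, and all elements to the right are > 16.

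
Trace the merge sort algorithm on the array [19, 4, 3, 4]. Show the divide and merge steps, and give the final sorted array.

Merge sort trace:

Split: [19, 4, 3, 4] -> [19, 4] and [3, 4]
  Split: [19, 4] -> [19] and [4]
  Merge: [19] + [4] -> [4, 19]
  Split: [3, 4] -> [3] and [4]
  Merge: [3] + [4] -> [3, 4]
Merge: [4, 19] + [3, 4] -> [3, 4, 4, 19]

Final sorted array: [3, 4, 4, 19]

The merge sort proceeds by recursively splitting the array and merging sorted halves.
After all merges, the sorted array is [3, 4, 4, 19].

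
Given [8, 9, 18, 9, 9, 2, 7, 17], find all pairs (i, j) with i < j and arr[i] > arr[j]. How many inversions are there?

Finding inversions in [8, 9, 18, 9, 9, 2, 7, 17]:

(0, 5): arr[0]=8 > arr[5]=2
(0, 6): arr[0]=8 > arr[6]=7
(1, 5): arr[1]=9 > arr[5]=2
(1, 6): arr[1]=9 > arr[6]=7
(2, 3): arr[2]=18 > arr[3]=9
(2, 4): arr[2]=18 > arr[4]=9
(2, 5): arr[2]=18 > arr[5]=2
(2, 6): arr[2]=18 > arr[6]=7
(2, 7): arr[2]=18 > arr[7]=17
(3, 5): arr[3]=9 > arr[5]=2
(3, 6): arr[3]=9 > arr[6]=7
(4, 5): arr[4]=9 > arr[5]=2
(4, 6): arr[4]=9 > arr[6]=7

Total inversions: 13

The array has 13 inversion(s): (0,5), (0,6), (1,5), (1,6), (2,3), (2,4), (2,5), (2,6), (2,7), (3,5), (3,6), (4,5), (4,6). Each pair (i,j) satisfies i < j and arr[i] > arr[j].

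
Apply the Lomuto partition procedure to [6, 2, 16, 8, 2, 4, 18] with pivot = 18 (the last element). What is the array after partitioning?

Lomuto partition with pivot = 18:

Initial array: [6, 2, 16, 8, 2, 4, 18]

arr[0]=6 <= 18: swap with position 0, array becomes [6, 2, 16, 8, 2, 4, 18]
arr[1]=2 <= 18: swap with position 1, array becomes [6, 2, 16, 8, 2, 4, 18]
arr[2]=16 <= 18: swap with position 2, array becomes [6, 2, 16, 8, 2, 4, 18]
arr[3]=8 <= 18: swap with position 3, array becomes [6, 2, 16, 8, 2, 4, 18]
arr[4]=2 <= 18: swap with position 4, array becomes [6, 2, 16, 8, 2, 4, 18]
arr[5]=4 <= 18: swap with position 5, array becomes [6, 2, 16, 8, 2, 4, 18]

Place pivot at position 6: [6, 2, 16, 8, 2, 4, 18]
Pivot position: 6

After partitioning with pivot 18, the array becomes [6, 2, 16, 8, 2, 4, 18]. The pivot is placed at index 6. All elements to the left of the pivot are <= 18, and all elements to the right are > 18.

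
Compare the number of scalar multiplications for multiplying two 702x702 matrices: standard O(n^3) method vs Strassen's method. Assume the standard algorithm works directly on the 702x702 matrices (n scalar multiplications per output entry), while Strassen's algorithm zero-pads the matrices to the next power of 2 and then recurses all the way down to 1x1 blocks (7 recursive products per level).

Matrix multiplication for 702x702 matrices:

Strassen's algorithm requires power-of-2 dimensions. Pad 702x702 to 1024x1024 (next power of 2).

Standard algorithm: 702^3 = 345948408 multiplications
Strassen's algorithm: 7^(log2(1024)) = 7^10 = 282475249 multiplications
Savings: 345948408 - 282475249 = 63473159 multiplications

Standard: 345948408 multiplications (702^3). Strassen: 282475249 multiplications (7^10, after padding to 1024x1024). Strassen reduces 8 recursive multiplications to 7 at each level.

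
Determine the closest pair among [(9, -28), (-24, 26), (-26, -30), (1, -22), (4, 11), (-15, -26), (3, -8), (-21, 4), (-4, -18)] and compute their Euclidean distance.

Computing all pairwise distances among 9 points:

d((9, -28), (-24, 26)) = 63.2851
d((9, -28), (-26, -30)) = 35.0571
d((9, -28), (1, -22)) = 10.0
d((9, -28), (4, 11)) = 39.3192
d((9, -28), (-15, -26)) = 24.0832
d((9, -28), (3, -8)) = 20.8806
d((9, -28), (-21, 4)) = 43.8634
d((9, -28), (-4, -18)) = 16.4012
d((-24, 26), (-26, -30)) = 56.0357
d((-24, 26), (1, -22)) = 54.1202
d((-24, 26), (4, 11)) = 31.7648
d((-24, 26), (-15, -26)) = 52.7731
d((-24, 26), (3, -8)) = 43.4166
d((-24, 26), (-21, 4)) = 22.2036
d((-24, 26), (-4, -18)) = 48.3322
d((-26, -30), (1, -22)) = 28.1603
d((-26, -30), (4, 11)) = 50.8035
d((-26, -30), (-15, -26)) = 11.7047
d((-26, -30), (3, -8)) = 36.4005
d((-26, -30), (-21, 4)) = 34.3657
d((-26, -30), (-4, -18)) = 25.0599
d((1, -22), (4, 11)) = 33.1361
d((1, -22), (-15, -26)) = 16.4924
d((1, -22), (3, -8)) = 14.1421
d((1, -22), (-21, 4)) = 34.0588
d((1, -22), (-4, -18)) = 6.4031 <-- minimum
d((4, 11), (-15, -26)) = 41.5933
d((4, 11), (3, -8)) = 19.0263
d((4, 11), (-21, 4)) = 25.9615
d((4, 11), (-4, -18)) = 30.0832
d((-15, -26), (3, -8)) = 25.4558
d((-15, -26), (-21, 4)) = 30.5941
d((-15, -26), (-4, -18)) = 13.6015
d((3, -8), (-21, 4)) = 26.8328
d((3, -8), (-4, -18)) = 12.2066
d((-21, 4), (-4, -18)) = 27.8029

Closest pair: (1, -22) and (-4, -18) with distance 6.4031

The closest pair is (1, -22) and (-4, -18) with Euclidean distance 6.4031. For 9 points, brute-force pairwise comparison is shown above. For large n, the divide-and-conquer algorithm (sort by x, recurse on halves, check the dividing strip) achieves O(n log n).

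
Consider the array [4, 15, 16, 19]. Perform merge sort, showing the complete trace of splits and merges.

Merge sort trace:

Split: [4, 15, 16, 19] -> [4, 15] and [16, 19]
  Split: [4, 15] -> [4] and [15]
  Merge: [4] + [15] -> [4, 15]
  Split: [16, 19] -> [16] and [19]
  Merge: [16] + [19] -> [16, 19]
Merge: [4, 15] + [16, 19] -> [4, 15, 16, 19]

Final sorted array: [4, 15, 16, 19]

The merge sort proceeds by recursively splitting the array and merging sorted halves.
After all merges, the sorted array is [4, 15, 16, 19].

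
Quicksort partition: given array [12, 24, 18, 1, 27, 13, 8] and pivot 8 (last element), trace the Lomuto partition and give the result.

Lomuto partition with pivot = 8:

Initial array: [12, 24, 18, 1, 27, 13, 8]

arr[0]=12 > 8: no swap
arr[1]=24 > 8: no swap
arr[2]=18 > 8: no swap
arr[3]=1 <= 8: swap with position 0, array becomes [1, 24, 18, 12, 27, 13, 8]
arr[4]=27 > 8: no swap
arr[5]=13 > 8: no swap

Place pivot at position 1: [1, 8, 18, 12, 27, 13, 24]
Pivot position: 1

After partitioning with pivot 8, the array becomes [1, 8, 18, 12, 27, 13, 24]. The pivot is placed at index 1. All elements to the left of the pivot are <= 8, and all elements to the right are > 8.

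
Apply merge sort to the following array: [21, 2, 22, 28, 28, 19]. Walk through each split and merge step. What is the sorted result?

Merge sort trace:

Split: [21, 2, 22, 28, 28, 19] -> [21, 2, 22] and [28, 28, 19]
  Split: [21, 2, 22] -> [21] and [2, 22]
    Split: [2, 22] -> [2] and [22]
    Merge: [2] + [22] -> [2, 22]
  Merge: [21] + [2, 22] -> [2, 21, 22]
  Split: [28, 28, 19] -> [28] and [28, 19]
    Split: [28, 19] -> [28] and [19]
    Merge: [28] + [19] -> [19, 28]
  Merge: [28] + [19, 28] -> [19, 28, 28]
Merge: [2, 21, 22] + [19, 28, 28] -> [2, 19, 21, 22, 28, 28]

Final sorted array: [2, 19, 21, 22, 28, 28]

The merge sort proceeds by recursively splitting the array and merging sorted halves.
After all merges, the sorted array is [2, 19, 21, 22, 28, 28].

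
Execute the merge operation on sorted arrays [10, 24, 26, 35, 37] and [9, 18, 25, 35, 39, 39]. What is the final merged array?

Merging process:

Compare 10 vs 9: take 9 from right. Merged: [9]
Compare 10 vs 18: take 10 from left. Merged: [9, 10]
Compare 24 vs 18: take 18 from right. Merged: [9, 10, 18]
Compare 24 vs 25: take 24 from left. Merged: [9, 10, 18, 24]
Compare 26 vs 25: take 25 from right. Merged: [9, 10, 18, 24, 25]
Compare 26 vs 35: take 26 from left. Merged: [9, 10, 18, 24, 25, 26]
Compare 35 vs 35: take 35 from left. Merged: [9, 10, 18, 24, 25, 26, 35]
Compare 37 vs 35: take 35 from right. Merged: [9, 10, 18, 24, 25, 26, 35, 35]
Compare 37 vs 39: take 37 from left. Merged: [9, 10, 18, 24, 25, 26, 35, 35, 37]
Append remaining from right: [39, 39]. Merged: [9, 10, 18, 24, 25, 26, 35, 35, 37, 39, 39]

Final merged array: [9, 10, 18, 24, 25, 26, 35, 35, 37, 39, 39]
Total comparisons: 9

The merged array is [9, 10, 18, 24, 25, 26, 35, 35, 37, 39, 39], requiring 9 comparisons. The merge step runs in O(n) time where n is the total number of elements.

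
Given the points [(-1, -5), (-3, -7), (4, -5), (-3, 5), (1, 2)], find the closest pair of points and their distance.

Computing all pairwise distances among 5 points:

d((-1, -5), (-3, -7)) = 2.8284 <-- minimum
d((-1, -5), (4, -5)) = 5.0
d((-1, -5), (-3, 5)) = 10.198
d((-1, -5), (1, 2)) = 7.2801
d((-3, -7), (4, -5)) = 7.2801
d((-3, -7), (-3, 5)) = 12.0
d((-3, -7), (1, 2)) = 9.8489
d((4, -5), (-3, 5)) = 12.2066
d((4, -5), (1, 2)) = 7.6158
d((-3, 5), (1, 2)) = 5.0

Closest pair: (-1, -5) and (-3, -7) with distance 2.8284

The closest pair is (-1, -5) and (-3, -7) with Euclidean distance 2.8284. For 5 points, brute-force pairwise comparison is shown above. For large n, the divide-and-conquer algorithm (sort by x, recurse on halves, check the dividing strip) achieves O(n log n).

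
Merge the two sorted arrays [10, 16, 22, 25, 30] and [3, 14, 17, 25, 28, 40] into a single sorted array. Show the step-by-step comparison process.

Merging process:

Compare 10 vs 3: take 3 from right. Merged: [3]
Compare 10 vs 14: take 10 from left. Merged: [3, 10]
Compare 16 vs 14: take 14 from right. Merged: [3, 10, 14]
Compare 16 vs 17: take 16 from left. Merged: [3, 10, 14, 16]
Compare 22 vs 17: take 17 from right. Merged: [3, 10, 14, 16, 17]
Compare 22 vs 25: take 22 from left. Merged: [3, 10, 14, 16, 17, 22]
Compare 25 vs 25: take 25 from left. Merged: [3, 10, 14, 16, 17, 22, 25]
Compare 30 vs 25: take 25 from right. Merged: [3, 10, 14, 16, 17, 22, 25, 25]
Compare 30 vs 28: take 28 from right. Merged: [3, 10, 14, 16, 17, 22, 25, 25, 28]
Compare 30 vs 40: take 30 from left. Merged: [3, 10, 14, 16, 17, 22, 25, 25, 28, 30]
Append remaining from right: [40]. Merged: [3, 10, 14, 16, 17, 22, 25, 25, 28, 30, 40]

Final merged array: [3, 10, 14, 16, 17, 22, 25, 25, 28, 30, 40]
Total comparisons: 10

The merged array is [3, 10, 14, 16, 17, 22, 25, 25, 28, 30, 40], requiring 10 comparisons. The merge step runs in O(n) time where n is the total number of elements.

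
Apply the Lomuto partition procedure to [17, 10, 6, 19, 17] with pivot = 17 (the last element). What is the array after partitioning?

Lomuto partition with pivot = 17:

Initial array: [17, 10, 6, 19, 17]

arr[0]=17 <= 17: swap with position 0, array becomes [17, 10, 6, 19, 17]
arr[1]=10 <= 17: swap with position 1, array becomes [17, 10, 6, 19, 17]
arr[2]=6 <= 17: swap with position 2, array becomes [17, 10, 6, 19, 17]
arr[3]=19 > 17: no swap

Place pivot at position 3: [17, 10, 6, 17, 19]
Pivot position: 3

After partitioning with pivot 17, the array becomes [17, 10, 6, 17, 19]. The pivot is placed at index 3. All elements to the left of the pivot are <= 17, and all elements to the right are > 17.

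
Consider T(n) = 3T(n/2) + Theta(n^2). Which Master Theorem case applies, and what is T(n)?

Master Theorem for T(n) = 3T(n/2) + O(n^2):

a = 3, b = 2, c = 2
log_b(a) = log_2(3) = 1.5850

Case 3: c = 2 > log_2(3) = 1.5850
T(n) = O(n^2) = O(n^2)

For T(n) = 3T(n/2) + O(n^2): log_2(3) = 1.5850. This is Case 3 of the Master Theorem (c > log_b(a), work dominated by root), giving O(n^2).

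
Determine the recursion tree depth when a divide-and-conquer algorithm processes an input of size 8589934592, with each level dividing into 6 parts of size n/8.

For divide and conquer with division factor 8:

Problem sizes at each level:
Level 0: 8589934592
Level 1: 1073741824
Level 2: 134217728
Level 3: 16777216
Level 4: 2097152
Level 5: 262144
Level 6: 32768
Level 7: 4096
Level 8: 512
Level 9: 64
Level 10: 8
Level 11: 1

The root is level 0 and the size-1 base case is level 11 (the tree spans levels 0 through 11, i.e. 12 levels counting the root), so the depth is the number of divisions: log_8(8589934592) = 11

The recursion tree depth is log_8(8589934592) = 11. At each level, the problem size is divided by 8, so it takes 11 divisions to reduce to a base case of size 1. The algorithm makes 6 recursive calls at each level.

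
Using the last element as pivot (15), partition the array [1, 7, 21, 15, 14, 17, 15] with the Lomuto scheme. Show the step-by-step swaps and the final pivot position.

Lomuto partition with pivot = 15:

Initial array: [1, 7, 21, 15, 14, 17, 15]

arr[0]=1 <= 15: swap with position 0, array becomes [1, 7, 21, 15, 14, 17, 15]
arr[1]=7 <= 15: swap with position 1, array becomes [1, 7, 21, 15, 14, 17, 15]
arr[2]=21 > 15: no swap
arr[3]=15 <= 15: swap with position 2, array becomes [1, 7, 15, 21, 14, 17, 15]
arr[4]=14 <= 15: swap with position 3, array becomes [1, 7, 15, 14, 21, 17, 15]
arr[5]=17 > 15: no swap

Place pivot at position 4: [1, 7, 15, 14, 15, 17, 21]
Pivot position: 4

After partitioning with pivot 15, the array becomes [1, 7, 15, 14, 15, 17, 21]. The pivot is placed at index 4. All elements to the left of the pivot are <= 15, and all elements to the right are > 15.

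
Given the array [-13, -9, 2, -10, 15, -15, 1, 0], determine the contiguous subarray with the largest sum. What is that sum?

Using Kadane's algorithm on [-13, -9, 2, -10, 15, -15, 1, 0]:

Scanning through the array:
Position 1 (value -9): max_ending_here = -9, max_so_far = -9
Position 2 (value 2): max_ending_here = 2, max_so_far = 2
Position 3 (value -10): max_ending_here = -8, max_so_far = 2
Position 4 (value 15): max_ending_here = 15, max_so_far = 15
Position 5 (value -15): max_ending_here = 0, max_so_far = 15
Position 6 (value 1): max_ending_here = 1, max_so_far = 15
Position 7 (value 0): max_ending_here = 1, max_so_far = 15

Maximum subarray: [15]
Maximum sum: 15

The maximum subarray is [15] with sum 15. This subarray runs from index 4 to index 4.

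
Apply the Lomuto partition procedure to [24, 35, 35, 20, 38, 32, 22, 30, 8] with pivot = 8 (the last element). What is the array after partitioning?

Lomuto partition with pivot = 8:

Initial array: [24, 35, 35, 20, 38, 32, 22, 30, 8]

arr[0]=24 > 8: no swap
arr[1]=35 > 8: no swap
arr[2]=35 > 8: no swap
arr[3]=20 > 8: no swap
arr[4]=38 > 8: no swap
arr[5]=32 > 8: no swap
arr[6]=22 > 8: no swap
arr[7]=30 > 8: no swap

Place pivot at position 0: [8, 35, 35, 20, 38, 32, 22, 30, 24]
Pivot position: 0

After partitioning with pivot 8, the array becomes [8, 35, 35, 20, 38, 32, 22, 30, 24]. The pivot is placed at index 0. All elements to the left of the pivot are <= 8, and all elements to the right are > 8.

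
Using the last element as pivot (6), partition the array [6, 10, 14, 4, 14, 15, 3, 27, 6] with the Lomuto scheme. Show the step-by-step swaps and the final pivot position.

Lomuto partition with pivot = 6:

Initial array: [6, 10, 14, 4, 14, 15, 3, 27, 6]

arr[0]=6 <= 6: swap with position 0, array becomes [6, 10, 14, 4, 14, 15, 3, 27, 6]
arr[1]=10 > 6: no swap
arr[2]=14 > 6: no swap
arr[3]=4 <= 6: swap with position 1, array becomes [6, 4, 14, 10, 14, 15, 3, 27, 6]
arr[4]=14 > 6: no swap
arr[5]=15 > 6: no swap
arr[6]=3 <= 6: swap with position 2, array becomes [6, 4, 3, 10, 14, 15, 14, 27, 6]
arr[7]=27 > 6: no swap

Place pivot at position 3: [6, 4, 3, 6, 14, 15, 14, 27, 10]
Pivot position: 3

After partitioning with pivot 6, the array becomes [6, 4, 3, 6, 14, 15, 14, 27, 10]. The pivot is placed at index 3. All elements to the left of the pivot are <= 6, and all elements to the right are > 6.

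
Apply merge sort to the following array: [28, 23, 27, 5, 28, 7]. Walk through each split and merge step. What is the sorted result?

Merge sort trace:

Split: [28, 23, 27, 5, 28, 7] -> [28, 23, 27] and [5, 28, 7]
  Split: [28, 23, 27] -> [28] and [23, 27]
    Split: [23, 27] -> [23] and [27]
    Merge: [23] + [27] -> [23, 27]
  Merge: [28] + [23, 27] -> [23, 27, 28]
  Split: [5, 28, 7] -> [5] and [28, 7]
    Split: [28, 7] -> [28] and [7]
    Merge: [28] + [7] -> [7, 28]
  Merge: [5] + [7, 28] -> [5, 7, 28]
Merge: [23, 27, 28] + [5, 7, 28] -> [5, 7, 23, 27, 28, 28]

Final sorted array: [5, 7, 23, 27, 28, 28]

The merge sort proceeds by recursively splitting the array and merging sorted halves.
After all merges, the sorted array is [5, 7, 23, 27, 28, 28].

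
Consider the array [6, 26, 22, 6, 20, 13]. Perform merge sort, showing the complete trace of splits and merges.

Merge sort trace:

Split: [6, 26, 22, 6, 20, 13] -> [6, 26, 22] and [6, 20, 13]
  Split: [6, 26, 22] -> [6] and [26, 22]
    Split: [26, 22] -> [26] and [22]
    Merge: [26] + [22] -> [22, 26]
  Merge: [6] + [22, 26] -> [6, 22, 26]
  Split: [6, 20, 13] -> [6] and [20, 13]
    Split: [20, 13] -> [20] and [13]
    Merge: [20] + [13] -> [13, 20]
  Merge: [6] + [13, 20] -> [6, 13, 20]
Merge: [6, 22, 26] + [6, 13, 20] -> [6, 6, 13, 20, 22, 26]

Final sorted array: [6, 6, 13, 20, 22, 26]

The merge sort proceeds by recursively splitting the array and merging sorted halves.
After all merges, the sorted array is [6, 6, 13, 20, 22, 26].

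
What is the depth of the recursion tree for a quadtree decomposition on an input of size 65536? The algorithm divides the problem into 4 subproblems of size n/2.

For divide and conquer with division factor 2:

Problem sizes at each level:
Level 0: 65536
Level 1: 32768
Level 2: 16384
Level 3: 8192
Level 4: 4096
Level 5: 2048
Level 6: 1024
Level 7: 512
Level 8: 256
Level 9: 128
Level 10: 64
Level 11: 32
Level 12: 16
Level 13: 8
Level 14: 4
Level 15: 2
Level 16: 1

The root is level 0 and the size-1 base case is level 16 (the tree spans levels 0 through 16, i.e. 17 levels counting the root), so the depth is the number of divisions: log_2(65536) = 16

The recursion tree depth is log_2(65536) = 16. At each level, the problem size is divided by 2, so it takes 16 divisions to reduce to a base case of size 1. The algorithm makes 4 recursive calls at each level.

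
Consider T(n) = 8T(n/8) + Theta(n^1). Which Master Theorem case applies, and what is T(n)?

Master Theorem for T(n) = 8T(n/8) + O(n^1):

a = 8, b = 8, c = 1
log_b(a) = log_8(8) = 1.0000

Case 2: c = 1 = log_8(8) = 1.0000
T(n) = O(n^1 log n) = O(n log n)

For T(n) = 8T(n/8) + O(n^1): log_8(8) = 1.0000. This is Case 2 of the Master Theorem (c = log_b(a), equal work at all levels), giving O(n log n).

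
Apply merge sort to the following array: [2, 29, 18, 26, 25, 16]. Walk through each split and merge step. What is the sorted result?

Merge sort trace:

Split: [2, 29, 18, 26, 25, 16] -> [2, 29, 18] and [26, 25, 16]
  Split: [2, 29, 18] -> [2] and [29, 18]
    Split: [29, 18] -> [29] and [18]
    Merge: [29] + [18] -> [18, 29]
  Merge: [2] + [18, 29] -> [2, 18, 29]
  Split: [26, 25, 16] -> [26] and [25, 16]
    Split: [25, 16] -> [25] and [16]
    Merge: [25] + [16] -> [16, 25]
  Merge: [26] + [16, 25] -> [16, 25, 26]
Merge: [2, 18, 29] + [16, 25, 26] -> [2, 16, 18, 25, 26, 29]

Final sorted array: [2, 16, 18, 25, 26, 29]

The merge sort proceeds by recursively splitting the array and merging sorted halves.
After all merges, the sorted array is [2, 16, 18, 25, 26, 29].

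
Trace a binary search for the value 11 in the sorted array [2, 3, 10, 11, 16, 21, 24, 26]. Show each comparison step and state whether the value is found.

Binary search for 11 in [2, 3, 10, 11, 16, 21, 24, 26]:

lo=0, hi=7, mid=3, arr[mid]=11 -> Found target at index 3!

Binary search finds 11 at index 3 after 1 comparisons. The search repeatedly halves the search space by comparing with the middle element.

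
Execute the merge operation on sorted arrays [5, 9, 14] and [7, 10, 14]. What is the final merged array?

Merging process:

Compare 5 vs 7: take 5 from left. Merged: [5]
Compare 9 vs 7: take 7 from right. Merged: [5, 7]
Compare 9 vs 10: take 9 from left. Merged: [5, 7, 9]
Compare 14 vs 10: take 10 from right. Merged: [5, 7, 9, 10]
Compare 14 vs 14: take 14 from left. Merged: [5, 7, 9, 10, 14]
Append remaining from right: [14]. Merged: [5, 7, 9, 10, 14, 14]

Final merged array: [5, 7, 9, 10, 14, 14]
Total comparisons: 5

The merged array is [5, 7, 9, 10, 14, 14], requiring 5 comparisons. The merge step runs in O(n) time where n is the total number of elements.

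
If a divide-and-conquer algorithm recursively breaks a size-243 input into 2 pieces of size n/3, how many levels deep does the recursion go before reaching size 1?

For divide and conquer with division factor 3:

Problem sizes at each level:
Level 0: 243
Level 1: 81
Level 2: 27
Level 3: 9
Level 4: 3
Level 5: 1

The root is level 0 and the size-1 base case is level 5 (the tree spans levels 0 through 5, i.e. 6 levels counting the root), so the depth is the number of divisions: log_3(243) = 5

The recursion tree depth is log_3(243) = 5. At each level, the problem size is divided by 3, so it takes 5 divisions to reduce to a base case of size 1. The algorithm makes 2 recursive calls at each level.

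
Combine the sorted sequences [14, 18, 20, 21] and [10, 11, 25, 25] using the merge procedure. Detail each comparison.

Merging process:

Compare 14 vs 10: take 10 from right. Merged: [10]
Compare 14 vs 11: take 11 from right. Merged: [10, 11]
Compare 14 vs 25: take 14 from left. Merged: [10, 11, 14]
Compare 18 vs 25: take 18 from left. Merged: [10, 11, 14, 18]
Compare 20 vs 25: take 20 from left. Merged: [10, 11, 14, 18, 20]
Compare 21 vs 25: take 21 from left. Merged: [10, 11, 14, 18, 20, 21]
Append remaining from right: [25, 25]. Merged: [10, 11, 14, 18, 20, 21, 25, 25]

Final merged array: [10, 11, 14, 18, 20, 21, 25, 25]
Total comparisons: 6

The merged array is [10, 11, 14, 18, 20, 21, 25, 25], requiring 6 comparisons. The merge step runs in O(n) time where n is the total number of elements.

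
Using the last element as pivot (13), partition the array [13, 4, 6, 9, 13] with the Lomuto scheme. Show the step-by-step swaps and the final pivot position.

Lomuto partition with pivot = 13:

Initial array: [13, 4, 6, 9, 13]

arr[0]=13 <= 13: swap with position 0, array becomes [13, 4, 6, 9, 13]
arr[1]=4 <= 13: swap with position 1, array becomes [13, 4, 6, 9, 13]
arr[2]=6 <= 13: swap with position 2, array becomes [13, 4, 6, 9, 13]
arr[3]=9 <= 13: swap with position 3, array becomes [13, 4, 6, 9, 13]

Place pivot at position 4: [13, 4, 6, 9, 13]
Pivot position: 4

After partitioning with pivot 13, the array becomes [13, 4, 6, 9, 13]. The pivot is placed at index 4. All elements to the left of the pivot are <= 13, and all elements to the right are > 13.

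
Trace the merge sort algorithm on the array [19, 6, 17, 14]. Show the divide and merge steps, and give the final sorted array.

Merge sort trace:

Split: [19, 6, 17, 14] -> [19, 6] and [17, 14]
  Split: [19, 6] -> [19] and [6]
  Merge: [19] + [6] -> [6, 19]
  Split: [17, 14] -> [17] and [14]
  Merge: [17] + [14] -> [14, 17]
Merge: [6, 19] + [14, 17] -> [6, 14, 17, 19]

Final sorted array: [6, 14, 17, 19]

The merge sort proceeds by recursively splitting the array and merging sorted halves.
After all merges, the sorted array is [6, 14, 17, 19].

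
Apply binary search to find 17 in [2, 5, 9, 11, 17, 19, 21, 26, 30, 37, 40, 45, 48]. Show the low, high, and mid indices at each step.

Binary search for 17 in [2, 5, 9, 11, 17, 19, 21, 26, 30, 37, 40, 45, 48]:

lo=0, hi=12, mid=6, arr[mid]=21 -> 21 > 17, search left half
lo=0, hi=5, mid=2, arr[mid]=9 -> 9 < 17, search right half
lo=3, hi=5, mid=4, arr[mid]=17 -> Found target at index 4!

Binary search finds 17 at index 4 after 3 comparisons. The search repeatedly halves the search space by comparing with the middle element.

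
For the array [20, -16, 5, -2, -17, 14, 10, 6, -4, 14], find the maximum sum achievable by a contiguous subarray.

Using Kadane's algorithm on [20, -16, 5, -2, -17, 14, 10, 6, -4, 14]:

Scanning through the array:
Position 1 (value -16): max_ending_here = 4, max_so_far = 20
Position 2 (value 5): max_ending_here = 9, max_so_far = 20
Position 3 (value -2): max_ending_here = 7, max_so_far = 20
Position 4 (value -17): max_ending_here = -10, max_so_far = 20
Position 5 (value 14): max_ending_here = 14, max_so_far = 20
Position 6 (value 10): max_ending_here = 24, max_so_far = 24
Position 7 (value 6): max_ending_here = 30, max_so_far = 30
Position 8 (value -4): max_ending_here = 26, max_so_far = 30
Position 9 (value 14): max_ending_here = 40, max_so_far = 40

Maximum subarray: [14, 10, 6, -4, 14]
Maximum sum: 40

The maximum subarray is [14, 10, 6, -4, 14] with sum 40. This subarray runs from index 5 to index 9.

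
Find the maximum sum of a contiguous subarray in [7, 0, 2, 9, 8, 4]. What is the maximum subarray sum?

Using Kadane's algorithm on [7, 0, 2, 9, 8, 4]:

Scanning through the array:
Position 1 (value 0): max_ending_here = 7, max_so_far = 7
Position 2 (value 2): max_ending_here = 9, max_so_far = 9
Position 3 (value 9): max_ending_here = 18, max_so_far = 18
Position 4 (value 8): max_ending_here = 26, max_so_far = 26
Position 5 (value 4): max_ending_here = 30, max_so_far = 30

Maximum subarray: [7, 0, 2, 9, 8, 4]
Maximum sum: 30

The maximum subarray is [7, 0, 2, 9, 8, 4] with sum 30. This subarray runs from index 0 to index 5.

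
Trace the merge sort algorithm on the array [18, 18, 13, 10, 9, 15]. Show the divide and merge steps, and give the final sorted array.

Merge sort trace:

Split: [18, 18, 13, 10, 9, 15] -> [18, 18, 13] and [10, 9, 15]
  Split: [18, 18, 13] -> [18] and [18, 13]
    Split: [18, 13] -> [18] and [13]
    Merge: [18] + [13] -> [13, 18]
  Merge: [18] + [13, 18] -> [13, 18, 18]
  Split: [10, 9, 15] -> [10] and [9, 15]
    Split: [9, 15] -> [9] and [15]
    Merge: [9] + [15] -> [9, 15]
  Merge: [10] + [9, 15] -> [9, 10, 15]
Merge: [13, 18, 18] + [9, 10, 15] -> [9, 10, 13, 15, 18, 18]

Final sorted array: [9, 10, 13, 15, 18, 18]

The merge sort proceeds by recursively splitting the array and merging sorted halves.
After all merges, the sorted array is [9, 10, 13, 15, 18, 18].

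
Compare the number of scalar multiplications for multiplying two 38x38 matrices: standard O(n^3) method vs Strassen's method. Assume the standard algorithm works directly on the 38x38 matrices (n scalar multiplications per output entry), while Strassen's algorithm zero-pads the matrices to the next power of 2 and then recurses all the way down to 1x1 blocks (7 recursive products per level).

Matrix multiplication for 38x38 matrices:

Strassen's algorithm requires power-of-2 dimensions. Pad 38x38 to 64x64 (next power of 2).

Standard algorithm: 38^3 = 54872 multiplications
Strassen's algorithm: 7^(log2(64)) = 7^6 = 117649 multiplications
Difference: 54872 - 117649 = -62777 (Strassen uses MORE here due to padding overhead — for small or just-over-power-of-2 n, padding can outweigh the per-level savings)

Standard: 54872 multiplications (38^3). Strassen: 117649 multiplications (7^6, after padding to 64x64). Strassen reduces 8 recursive multiplications to 7 at each level.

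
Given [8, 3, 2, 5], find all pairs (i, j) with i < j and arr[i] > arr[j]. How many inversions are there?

Finding inversions in [8, 3, 2, 5]:

(0, 1): arr[0]=8 > arr[1]=3
(0, 2): arr[0]=8 > arr[2]=2
(0, 3): arr[0]=8 > arr[3]=5
(1, 2): arr[1]=3 > arr[2]=2

Total inversions: 4

The array has 4 inversion(s): (0,1), (0,2), (0,3), (1,2). Each pair (i,j) satisfies i < j and arr[i] > arr[j].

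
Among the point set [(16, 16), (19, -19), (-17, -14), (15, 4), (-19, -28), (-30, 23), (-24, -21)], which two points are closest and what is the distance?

Computing all pairwise distances among 7 points:

d((16, 16), (19, -19)) = 35.1283
d((16, 16), (-17, -14)) = 44.5982
d((16, 16), (15, 4)) = 12.0416
d((16, 16), (-19, -28)) = 56.2228
d((16, 16), (-30, 23)) = 46.5296
d((16, 16), (-24, -21)) = 54.4885
d((19, -19), (-17, -14)) = 36.3456
d((19, -19), (15, 4)) = 23.3452
d((19, -19), (-19, -28)) = 39.0512
d((19, -19), (-30, 23)) = 64.5368
d((19, -19), (-24, -21)) = 43.0465
d((-17, -14), (15, 4)) = 36.7151
d((-17, -14), (-19, -28)) = 14.1421
d((-17, -14), (-30, 23)) = 39.2173
d((-17, -14), (-24, -21)) = 9.8995
d((15, 4), (-19, -28)) = 46.6905
d((15, 4), (-30, 23)) = 48.8467
d((15, 4), (-24, -21)) = 46.3249
d((-19, -28), (-30, 23)) = 52.1728
d((-19, -28), (-24, -21)) = 8.6023 <-- minimum
d((-30, 23), (-24, -21)) = 44.4072

Closest pair: (-19, -28) and (-24, -21) with distance 8.6023

The closest pair is (-19, -28) and (-24, -21) with Euclidean distance 8.6023. For 7 points, brute-force pairwise comparison is shown above. For large n, the divide-and-conquer algorithm (sort by x, recurse on halves, check the dividing strip) achieves O(n log n).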